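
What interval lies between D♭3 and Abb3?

diminished fifth

Counting letters D–E–F–G–A gives a fifth.
Db→Abb = 6 semitones, 1 narrower than the perfect fifth (7), so diminished.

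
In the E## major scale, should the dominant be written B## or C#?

B##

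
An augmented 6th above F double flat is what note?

Db

A sixth above F lands on the letter D.
An augmented sixth spans 10 semitones, so Fbb moves to pitch class 1. On the letter D that is Db.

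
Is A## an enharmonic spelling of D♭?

No

Two spellings are enharmonically equivalent only if they share a pitch class.
Here A## → 11, Db → 1; 1 ≠ 11, so they are not.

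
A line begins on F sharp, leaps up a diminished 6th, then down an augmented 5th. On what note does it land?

Gbb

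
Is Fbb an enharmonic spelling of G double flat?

Two spellings are enharmonically equivalent only if they share a pitch class.
Here Fbb → 3, Gbb → 5; 3 ≠ 5, so they are not.

No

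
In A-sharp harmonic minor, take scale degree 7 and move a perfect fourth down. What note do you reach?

Scale degree 7 of A# harmonic minor is G##.
A perfect fourth (5 semitones) below G## lands on the letter D, giving D##.

D##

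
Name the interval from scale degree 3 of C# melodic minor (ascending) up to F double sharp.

augmented second

Scale degree 3 of C# melodic minor (ascending) is E.
E up to F##: letters E→F make it a second; 3 semitones makes it augmented.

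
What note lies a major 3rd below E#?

E down a major third is C, so the target letter is C.
From E#, a major third is 4 semitones down: C#.

C#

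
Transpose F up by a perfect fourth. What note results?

Bb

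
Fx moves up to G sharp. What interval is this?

Counting letters F–G gives a second.
F##→G# = 1 semitone, 1 narrower than the major second (2), so minor.

minor second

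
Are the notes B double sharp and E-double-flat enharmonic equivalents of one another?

B## is pitch class 1; Ebb is pitch class 2.
The pitch classes differ (1 vs. 2), so they are not enharmonic equivalents.

No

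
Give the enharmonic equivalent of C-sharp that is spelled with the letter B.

C# is pitch class 1. The letter B alone is pitch class 11.
To reach pitch class 1 from B requires an offset of +2 semitones, i.e. double sharp: B##.

B##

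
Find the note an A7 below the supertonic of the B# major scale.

D

The supertonic of B# major is C##.
An augmented seventh (12 semitones) below C## lands on the letter D, giving D.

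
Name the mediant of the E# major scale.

G##

Degree 3 takes the letter 2 steps above E, which is G.
In major, degree 3 sits 4 semitones above the tonic. E# + 4 semitones is pitch class 9, spelled on G as G##.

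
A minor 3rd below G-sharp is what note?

A third below G lands on the letter E.
A minor third spans 3 semitones, so G# moves to pitch class 5. On the letter E that is E#.

E#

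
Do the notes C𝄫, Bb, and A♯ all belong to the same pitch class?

Yes

Cbb = pitch class 10 and Bb = pitch class 10 and A# = pitch class 10 — the same pitch class, so they are enharmonic equivalents.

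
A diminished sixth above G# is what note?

Eb

G up a major sixth is E, so the target letter is E.
From G#, a diminished sixth is 7 semitones up: Eb.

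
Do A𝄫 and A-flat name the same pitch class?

No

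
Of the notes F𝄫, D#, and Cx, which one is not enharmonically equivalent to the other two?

C##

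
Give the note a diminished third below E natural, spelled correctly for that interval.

C##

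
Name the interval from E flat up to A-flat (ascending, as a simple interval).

The letter names run E→A, a span of 3 letter steps, so the interval is some kind of fourth.
Eb to Ab is 5 semitones. A perfect fourth is 5, so 5 makes it perfect.

perfect fourth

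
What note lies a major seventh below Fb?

Gbb

F down a major seventh is Gb, so the target letter is G.
From Fb, a major seventh is 11 semitones down: Gbb.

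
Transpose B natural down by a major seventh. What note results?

A seventh below B lands on the letter C.
A major seventh spans 11 semitones, so B moves to pitch class 0. On the letter C that is C.

C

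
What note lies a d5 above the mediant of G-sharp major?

The mediant of G# major is B#.
A diminished fifth (6 semitones) above B# lands on the letter F, giving F#.

F#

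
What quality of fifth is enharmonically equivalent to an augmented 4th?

An augmented fourth spans 6 semitones.
A fifth spanning 6 semitones is diminished (the perfect fifth is 7).

diminished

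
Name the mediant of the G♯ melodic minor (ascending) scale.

Degree 3 takes the letter 2 steps above G, which is B.
In melodic minor (ascending), degree 3 sits 3 semitones above the tonic. G# + 3 semitones is pitch class 11, spelled on B as B.

B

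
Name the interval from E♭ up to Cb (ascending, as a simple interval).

minor sixth

Counting letters E–F–G–A–B–C gives a sixth.
Eb→Cb = 8 semitones, 1 narrower than the major sixth (9), so minor.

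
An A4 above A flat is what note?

A up a perfect fourth is D, so the target letter is D.
From Ab, an augmented fourth is 6 semitones up: D.

D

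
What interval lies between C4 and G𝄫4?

The letter names run C→G, a span of 4 letter steps, so the interval is some kind of fifth.
C to Gbb is 5 semitones. A perfect fifth is 7, so 5 makes it doubly diminished.

doubly diminished fifth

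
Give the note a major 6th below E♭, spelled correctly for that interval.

Gb

E down a major sixth is G, so the target letter is G.
From Eb, a major sixth is 9 semitones down: Gb.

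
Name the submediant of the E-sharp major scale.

Degree 6 takes the letter 5 steps above E, which is C.
In major, degree 6 sits 9 semitones above the tonic. E# + 9 semitones is pitch class 2, spelled on C as C##.

C##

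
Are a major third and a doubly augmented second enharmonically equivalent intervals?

A major third spans 4 semitones; a doubly augmented second spans 4.
They are enharmonically equivalent.

Yes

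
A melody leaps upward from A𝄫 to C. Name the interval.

Counting letters A–B–C gives a third.
Abb→C = 5 semitones, 1 wider than the major third (4), so augmented.

augmented third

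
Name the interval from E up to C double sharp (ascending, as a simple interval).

The letter names run E→C, a span of 5 letter steps, so the interval is some kind of sixth.
E to C## is 10 semitones. A major sixth is 9, so 10 makes it augmented.

augmented sixth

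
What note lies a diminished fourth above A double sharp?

D#

A up a perfect fourth is D, so the target letter is D.
From A##, a diminished fourth is 4 semitones up: D#.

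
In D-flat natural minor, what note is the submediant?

Degree 6 takes the letter 5 steps above D, which is B.
In natural minor, degree 6 sits 8 semitones above the tonic. Db + 8 semitones is pitch class 9, spelled on B as Bbb.

Bbb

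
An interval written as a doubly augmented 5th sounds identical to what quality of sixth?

A doubly augmented fifth spans 9 semitones.
A sixth spanning 9 semitones is major (the major sixth is 9).

major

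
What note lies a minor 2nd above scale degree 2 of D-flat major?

Scale degree 2 of Db major is Eb.
A minor second (1 semitone) above Eb lands on the letter F, giving Fb.

Fb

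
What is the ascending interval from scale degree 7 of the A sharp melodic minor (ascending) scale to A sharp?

Scale degree 7 of A# melodic minor (ascending) is G##.
G## up to A#: letters G→A make it a second; 1 semitone makes it minor.

minor second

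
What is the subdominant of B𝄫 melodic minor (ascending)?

Ebb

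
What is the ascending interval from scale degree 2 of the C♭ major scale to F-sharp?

augmented third

Scale degree 2 of Cb major is Db.
Db up to F#: letters D→F make it a third; 5 semitones makes it augmented.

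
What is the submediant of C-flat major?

Degree 6 takes the letter 5 steps above C, which is A.
In major, degree 6 sits 9 semitones above the tonic. Cb + 9 semitones is pitch class 8, spelled on A as Ab.

Ab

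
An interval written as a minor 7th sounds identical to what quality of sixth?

augmented

A minor seventh spans 10 semitones.
A sixth spanning 10 semitones is augmented (the major sixth is 9).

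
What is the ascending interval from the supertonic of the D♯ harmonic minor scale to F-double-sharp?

The supertonic of D# harmonic minor is E#.
E# up to F##: letters E→F make it a second; 2 semitones makes it major.

major second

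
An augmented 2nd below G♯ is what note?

F

G down a major second is F, so the target letter is F.
From G#, an augmented second is 3 semitones down: F.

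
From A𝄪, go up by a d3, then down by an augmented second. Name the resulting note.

A diminished third up from A## is C# (letter C, 2 semitones up).
An augmented second down from C# is Bb (letter B, 3 semitones down).

Bb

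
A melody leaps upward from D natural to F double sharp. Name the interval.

augmented third

The letter names run D→F, a span of 2 letter steps, so the interval is some kind of third.
D to F## is 5 semitones. A major third is 4, so 5 makes it augmented.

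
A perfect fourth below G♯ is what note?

D#

A fourth below G lands on the letter D.
A perfect fourth spans 5 semitones, so G# moves to pitch class 3. On the letter D that is D#.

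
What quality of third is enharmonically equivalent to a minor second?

A minor second spans 1 semitone.
A third spanning 1 semitone is doubly diminished (the major third is 4).

doubly diminished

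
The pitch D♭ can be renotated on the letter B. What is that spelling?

B##

Db is pitch class 1. The letter B alone is pitch class 11.
To reach pitch class 1 from B requires an offset of +2 semitones, i.e. double sharp: B##.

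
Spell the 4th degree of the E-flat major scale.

The Eb major scale runs Eb F G Ab Bb C D.
Degree 4 is Ab.

Ab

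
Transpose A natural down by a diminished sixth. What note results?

C##

A sixth below A lands on the letter C.
A diminished sixth spans 7 semitones, so A moves to pitch class 2. On the letter C that is C##.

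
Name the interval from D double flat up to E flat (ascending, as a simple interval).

augmented second

Counting letters D–E gives a second.
Dbb→Eb = 3 semitones, 1 wider than the major second (2), so augmented.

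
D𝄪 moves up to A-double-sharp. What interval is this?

perfect fifth

Counting letters D–E–F–G–A gives a fifth.
D##→A## = 7 semitones, exactly the perfect fifth.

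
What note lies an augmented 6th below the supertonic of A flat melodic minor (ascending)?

Dbb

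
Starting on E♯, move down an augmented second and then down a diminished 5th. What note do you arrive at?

G#

An augmented second down from E# is D (letter D, 3 semitones down).
A diminished fifth down from D is G# (letter G, 6 semitones down).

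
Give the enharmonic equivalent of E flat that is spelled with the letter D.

Eb is pitch class 3. The letter D alone is pitch class 2.
To reach pitch class 3 from D requires an offset of +1 semitone, i.e. sharp: D#.

D#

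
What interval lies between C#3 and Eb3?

diminished third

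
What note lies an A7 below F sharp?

Gb

F down a major seventh is Gb, so the target letter is G.
From F#, an augmented seventh is 12 semitones down: Gb.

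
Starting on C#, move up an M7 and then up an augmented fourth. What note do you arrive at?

E##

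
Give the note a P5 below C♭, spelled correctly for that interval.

Fb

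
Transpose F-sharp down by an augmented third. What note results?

Db

A third below F lands on the letter D.
An augmented third spans 5 semitones, so F# moves to pitch class 1. On the letter D that is Db.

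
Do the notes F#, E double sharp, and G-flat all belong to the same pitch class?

F# = pitch class 6 and E## = pitch class 6 and Gb = pitch class 6 — the same pitch class, so they are enharmonic equivalents.

Yes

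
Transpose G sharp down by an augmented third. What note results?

A third below G lands on the letter E.
An augmented third spans 5 semitones, so G# moves to pitch class 3. On the letter E that is Eb.

Eb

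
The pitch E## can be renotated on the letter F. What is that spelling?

F#

E## is pitch class 6. The letter F alone is pitch class 5.
To reach pitch class 6 from F requires an offset of +1 semitone, i.e. sharp: F#.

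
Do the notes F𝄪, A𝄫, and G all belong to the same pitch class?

F## is pitch class 7; Abb is pitch class 7; G is pitch class 7.
All spellings map to pitch class 7, so they are enharmonically equivalent.

Yes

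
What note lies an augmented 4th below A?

Eb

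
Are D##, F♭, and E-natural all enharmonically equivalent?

D## = pitch class 4 and Fb = pitch class 4 and E = pitch class 4 — the same pitch class, so they are enharmonic equivalents.

Yes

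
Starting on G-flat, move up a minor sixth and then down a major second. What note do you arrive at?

A minor sixth up from Gb is Ebb (letter E, 8 semitones up).
A major second down from Ebb is Dbb (letter D, 2 semitones down).

Dbb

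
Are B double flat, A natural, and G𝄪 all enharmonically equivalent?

Yes

Bbb is pitch class 9; A is pitch class 9; G## is pitch class 9.
All spellings map to pitch class 9, so they are enharmonically equivalent.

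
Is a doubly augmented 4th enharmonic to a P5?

Yes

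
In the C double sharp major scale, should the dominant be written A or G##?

Each scale degree takes a distinct letter name. Degree 5 of a scale on C must use the letter G.
G## and A are enharmonically the same pitch, but only G## uses the letter G, so it is the correct spelling here.

G##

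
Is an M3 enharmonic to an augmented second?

A major third spans 4 semitones; an augmented second spans 3.
The spans differ, so they are not enharmonic equivalents.

No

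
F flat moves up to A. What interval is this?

augmented third

The letter names run F→A, a span of 2 letter steps, so the interval is some kind of third.
Fb to A is 5 semitones. A major third is 4, so 5 makes it augmented.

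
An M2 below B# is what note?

B down a major second is A, so the target letter is A.
From B#, a major second is 2 semitones down: A#.

A#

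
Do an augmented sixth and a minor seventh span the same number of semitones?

An augmented sixth spans 10 semitones; a minor seventh spans 10.
They are enharmonically equivalent.

Yes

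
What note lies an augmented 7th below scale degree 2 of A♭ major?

Cbb

Scale degree 2 of Ab major is Bb.
An augmented seventh (12 semitones) below Bb lands on the letter C, giving Cbb.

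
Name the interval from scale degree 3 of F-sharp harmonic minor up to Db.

Scale degree 3 of F# harmonic minor is A.
A up to Db: letters A→D make it a fourth; 4 semitones makes it diminished.

diminished fourth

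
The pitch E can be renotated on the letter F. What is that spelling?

Fb

Plain F sits 1 semitone above E, so on the letter F the same pitch needs a flat: Fb.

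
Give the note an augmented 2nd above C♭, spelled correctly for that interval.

D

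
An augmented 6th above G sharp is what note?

G up a major sixth is E, so the target letter is E.
From G#, an augmented sixth is 10 semitones up: E##.

E##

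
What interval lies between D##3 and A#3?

The letter names run D→A, a span of 4 letter steps, so the interval is some kind of fifth.
D## to A# is 6 semitones. A perfect fifth is 7, so 6 makes it diminished.

diminished fifth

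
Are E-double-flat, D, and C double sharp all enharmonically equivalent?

Yes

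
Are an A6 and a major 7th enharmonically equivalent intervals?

No

An augmented sixth spans 10 semitones; a major seventh spans 11.
The spans differ, so they are not enharmonic equivalents.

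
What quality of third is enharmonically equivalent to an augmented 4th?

An augmented fourth spans 6 semitones.
A third spanning 6 semitones is doubly augmented (the major third is 4).

doubly augmented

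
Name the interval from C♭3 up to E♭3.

major third

Counting letters C–D–E gives a third.
Cb→Eb = 4 semitones, exactly the major third.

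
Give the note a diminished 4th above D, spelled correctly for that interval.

Gb

A fourth above D lands on the letter G.
A diminished fourth spans 4 semitones, so D moves to pitch class 6. On the letter G that is Gb.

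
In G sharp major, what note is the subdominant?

Degree 4 takes the letter 3 steps above G, which is C.
In major, degree 4 sits 5 semitones above the tonic. G# + 5 semitones is pitch class 1, spelled on C as C#.

C#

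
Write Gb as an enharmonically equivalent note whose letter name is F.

F#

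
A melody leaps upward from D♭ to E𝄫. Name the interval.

Counting letters D–E gives a second.
Db→Ebb = 1 semitone, 1 narrower than the major second (2), so minor.

minor second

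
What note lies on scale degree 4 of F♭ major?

The Fb major scale runs Fb Gb Ab Bbb Cb Db Eb.
Degree 4 is Bbb.

Bbb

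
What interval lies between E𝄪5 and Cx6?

minor sixth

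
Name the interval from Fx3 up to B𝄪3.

augmented fourth

Counting letters F–G–A–B gives a fourth.
F##→B## = 6 semitones, 1 wider than the perfect fourth (5), so augmented.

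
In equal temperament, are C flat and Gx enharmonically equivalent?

No

Two spellings are enharmonically equivalent only if they share a pitch class.
Here Cb → 11, G## → 9; 9 ≠ 11, so they are not.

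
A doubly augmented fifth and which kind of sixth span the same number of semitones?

major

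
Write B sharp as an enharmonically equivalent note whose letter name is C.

C

Plain C sits at the same pitch as B#, so on the letter C the same pitch needs a natural: C.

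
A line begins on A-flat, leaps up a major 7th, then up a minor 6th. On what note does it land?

Eb

A major seventh up from Ab is G (letter G, 11 semitones up).
A minor sixth up from G is Eb (letter E, 8 semitones up).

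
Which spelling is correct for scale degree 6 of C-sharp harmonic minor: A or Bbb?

Each scale degree takes a distinct letter name. Degree 6 of a scale on C must use the letter A.
A and Bbb are enharmonically the same pitch, but only A uses the letter A, so it is the correct spelling here.

A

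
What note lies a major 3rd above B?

D#

A third above B lands on the letter D.
A major third spans 4 semitones, so B moves to pitch class 3. On the letter D that is D#.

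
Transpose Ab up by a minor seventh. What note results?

Gb

A up a major seventh is G#, so the target letter is G.
From Ab, a minor seventh is 10 semitones up: Gb.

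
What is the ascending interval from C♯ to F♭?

doubly diminished fourth

Counting letters C–D–E–F gives a fourth.
C#→Fb = 3 semitones, 2 narrower than the perfect fourth (5), so doubly diminished.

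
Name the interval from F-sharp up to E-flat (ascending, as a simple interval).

diminished seventh

Counting letters F–G–A–B–C–D–E gives a seventh.
F#→Eb = 9 semitones, 2 narrower than the major seventh (11), so diminished.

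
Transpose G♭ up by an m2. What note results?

Abb

A second above G lands on the letter A.
A minor second spans 1 semitone, so Gb moves to pitch class 7. On the letter A that is Abb.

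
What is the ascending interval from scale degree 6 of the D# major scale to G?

diminished sixth

Scale degree 6 of D# major is B#.
B# up to G: letters B→G make it a sixth; 7 semitones makes it diminished.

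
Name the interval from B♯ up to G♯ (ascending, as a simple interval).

minor sixth

The letter names run B→G, a span of 5 letter steps, so the interval is some kind of sixth.
B# to G# is 8 semitones. A major sixth is 9, so 8 makes it minor.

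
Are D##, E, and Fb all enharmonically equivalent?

Yes

D## is pitch class 4; E is pitch class 4; Fb is pitch class 4.
All spellings map to pitch class 4, so they are enharmonically equivalent.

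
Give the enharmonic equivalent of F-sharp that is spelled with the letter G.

Gb

F# is pitch class 6. The letter G alone is pitch class 7.
To reach pitch class 6 from G requires an offset of -1 semitone, i.e. flat: Gb.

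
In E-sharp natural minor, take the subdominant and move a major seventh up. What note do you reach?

G##

The subdominant of E# natural minor is A#.
A major seventh (11 semitones) above A# lands on the letter G, giving G##.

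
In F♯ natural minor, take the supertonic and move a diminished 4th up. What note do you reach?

C

The supertonic of F# natural minor is G#.
A diminished fourth (4 semitones) above G# lands on the letter C, giving C.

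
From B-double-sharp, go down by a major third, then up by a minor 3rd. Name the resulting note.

B#

A major third down from B## is G## (letter G, 4 semitones down).
A minor third up from G## is B# (letter B, 3 semitones up).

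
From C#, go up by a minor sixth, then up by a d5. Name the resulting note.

Eb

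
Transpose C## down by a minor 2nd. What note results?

B##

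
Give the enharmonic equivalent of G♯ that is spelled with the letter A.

G# is pitch class 8. The letter A alone is pitch class 9.
To reach pitch class 8 from A requires an offset of -1 semitone, i.e. flat: Ab.

Ab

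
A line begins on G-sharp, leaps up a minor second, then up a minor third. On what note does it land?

C

A minor second up from G# is A (letter A, 1 semitone up).
A minor third up from A is C (letter C, 3 semitones up).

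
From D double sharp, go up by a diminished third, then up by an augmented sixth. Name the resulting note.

A diminished third up from D## is F# (letter F, 2 semitones up).
An augmented sixth up from F# is D## (letter D, 10 semitones up).

D##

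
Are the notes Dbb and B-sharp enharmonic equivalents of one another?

Yes

Dbb = pitch class 0 and B# = pitch class 0 — the same pitch class, so they are enharmonic equivalents.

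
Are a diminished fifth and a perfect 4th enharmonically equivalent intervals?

A diminished fifth spans 6 semitones; a perfect fourth spans 5.
The spans differ, so they are not enharmonic equivalents.

No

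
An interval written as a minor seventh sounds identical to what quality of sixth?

A minor seventh spans 10 semitones.
A sixth spanning 10 semitones is augmented (the major sixth is 9).

augmented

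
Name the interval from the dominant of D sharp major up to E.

diminished fifth

The dominant of D# major is A#.
A# up to E: letters A→E make it a fifth; 6 semitones makes it diminished.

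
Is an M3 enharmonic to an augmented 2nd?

A major third spans 4 semitones; an augmented second spans 3.
The spans differ, so they are not enharmonic equivalents.

No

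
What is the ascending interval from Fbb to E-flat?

augmented seventh

Counting letters F–G–A–B–C–D–E gives a seventh.
Fbb→Eb = 12 semitones, 1 wider than the major seventh (11), so augmented.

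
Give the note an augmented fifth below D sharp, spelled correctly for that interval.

G

A fifth below D lands on the letter G.
An augmented fifth spans 8 semitones, so D# moves to pitch class 7. On the letter G that is G.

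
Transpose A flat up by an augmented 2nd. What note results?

B

A second above A lands on the letter B.
An augmented second spans 3 semitones, so Ab moves to pitch class 11. On the letter B that is B.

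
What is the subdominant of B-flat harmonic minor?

The Bb harmonic minor scale runs Bb C Db Eb F Gb A.
Degree 4 is Eb.

Eb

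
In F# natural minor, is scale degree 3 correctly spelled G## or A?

Each scale degree takes a distinct letter name. Degree 3 of a scale on F must use the letter A.
A and G## are enharmonically the same pitch, but only A uses the letter A, so it is the correct spelling here.

A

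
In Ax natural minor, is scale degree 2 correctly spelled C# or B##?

B##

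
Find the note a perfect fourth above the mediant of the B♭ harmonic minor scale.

Gb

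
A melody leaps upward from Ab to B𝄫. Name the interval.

Counting letters A–B gives a second.
Ab→Bbb = 1 semitone, 1 narrower than the major second (2), so minor.

minor second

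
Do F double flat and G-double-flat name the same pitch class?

No

Fbb is pitch class 3; Gbb is pitch class 5.
The pitch classes differ (3 vs. 5), so they are not enharmonic equivalents.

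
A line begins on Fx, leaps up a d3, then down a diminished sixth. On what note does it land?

C##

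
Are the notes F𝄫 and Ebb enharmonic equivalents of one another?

No

Two spellings are enharmonically equivalent only if they share a pitch class.
Here Fbb → 3, Ebb → 2; 2 ≠ 3, so they are not.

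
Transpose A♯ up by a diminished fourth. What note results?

D

A fourth above A lands on the letter D.
A diminished fourth spans 4 semitones, so A# moves to pitch class 2. On the letter D that is D.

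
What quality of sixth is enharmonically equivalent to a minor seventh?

augmented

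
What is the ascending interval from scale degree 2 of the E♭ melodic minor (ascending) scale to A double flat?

Scale degree 2 of Eb melodic minor (ascending) is F.
F up to Abb: letters F→A make it a third; 2 semitones makes it diminished.

diminished third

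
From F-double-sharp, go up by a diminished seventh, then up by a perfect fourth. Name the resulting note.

A diminished seventh up from F## is E (letter E, 9 semitones up).
A perfect fourth up from E is A (letter A, 5 semitones up).

A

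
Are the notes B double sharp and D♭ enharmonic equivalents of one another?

Yes

B## is pitch class 1; Db is pitch class 1.
All spellings map to pitch class 1, so they are enharmonically equivalent.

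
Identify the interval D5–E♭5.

minor second

Counting letters D–E gives a second.
D→Eb = 1 semitone, 1 narrower than the major second (2), so minor.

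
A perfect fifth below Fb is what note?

A fifth below F lands on the letter B.
A perfect fifth spans 7 semitones, so Fb moves to pitch class 9. On the letter B that is Bbb.

Bbb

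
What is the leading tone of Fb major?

Eb

The Fb major scale runs Fb Gb Ab Bbb Cb Db Eb.
Degree 7 is Eb.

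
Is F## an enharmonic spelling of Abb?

Yes

F## = pitch class 7 and Abb = pitch class 7 — the same pitch class, so they are enharmonic equivalents.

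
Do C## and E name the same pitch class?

No

C## is pitch class 2; E is pitch class 4.
The pitch classes differ (2 vs. 4), so they are not enharmonic equivalents.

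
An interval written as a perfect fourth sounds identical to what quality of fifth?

doubly diminished

A perfect fourth spans 5 semitones.
A fifth spanning 5 semitones is doubly diminished (the perfect fifth is 7).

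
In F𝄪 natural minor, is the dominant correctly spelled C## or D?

C##

Each scale degree takes a distinct letter name. Degree 5 of a scale on F must use the letter C.
C## and D are enharmonically the same pitch, but only C## uses the letter C, so it is the correct spelling here.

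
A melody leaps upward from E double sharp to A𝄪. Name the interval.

The letter names run E→A, a span of 3 letter steps, so the interval is some kind of fourth.
E## to A## is 5 semitones. A perfect fourth is 5, so 5 makes it perfect.

perfect fourth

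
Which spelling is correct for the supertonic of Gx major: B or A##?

Each scale degree takes a distinct letter name. Degree 2 of a scale on G must use the letter A.
A## and B are enharmonically the same pitch, but only A## uses the letter A, so it is the correct spelling here.

A##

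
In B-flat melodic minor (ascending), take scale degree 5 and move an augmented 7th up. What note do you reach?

Scale degree 5 of Bb melodic minor (ascending) is F.
An augmented seventh (12 semitones) above F lands on the letter E, giving E#.

E#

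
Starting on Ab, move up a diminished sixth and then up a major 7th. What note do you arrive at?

Ebb

A diminished sixth up from Ab is Fbb (letter F, 7 semitones up).
A major seventh up from Fbb is Ebb (letter E, 11 semitones up).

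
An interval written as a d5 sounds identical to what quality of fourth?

A diminished fifth spans 6 semitones.
A fourth spanning 6 semitones is augmented (the perfect fourth is 5).

augmented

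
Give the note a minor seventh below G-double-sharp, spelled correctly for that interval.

A seventh below G lands on the letter A.
A minor seventh spans 10 semitones, so G## moves to pitch class 11. On the letter A that is A##.

A##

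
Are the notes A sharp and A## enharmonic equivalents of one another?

No

Two spellings are enharmonically equivalent only if they share a pitch class.
Here A# → 10, A## → 11; 10 ≠ 11, so they are not.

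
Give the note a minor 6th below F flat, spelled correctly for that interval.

Ab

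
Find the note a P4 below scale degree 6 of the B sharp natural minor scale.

D#

Scale degree 6 of B# natural minor is G#.
A perfect fourth (5 semitones) below G# lands on the letter D, giving D#.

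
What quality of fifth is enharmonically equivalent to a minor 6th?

augmented

A minor sixth spans 8 semitones.
A fifth spanning 8 semitones is augmented (the perfect fifth is 7).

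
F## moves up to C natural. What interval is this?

The letter names run F→C, a span of 4 letter steps, so the interval is some kind of fifth.
F## to C is 5 semitones. A perfect fifth is 7, so 5 makes it doubly diminished.

doubly diminished fifth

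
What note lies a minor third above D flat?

D up a major third is F#, so the target letter is F.
From Db, a minor third is 3 semitones up: Fb.

Fb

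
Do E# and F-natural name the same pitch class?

E# is pitch class 5; F is pitch class 5.
All spellings map to pitch class 5, so they are enharmonically equivalent.

Yes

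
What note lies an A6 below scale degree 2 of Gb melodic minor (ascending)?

Scale degree 2 of Gb melodic minor (ascending) is Ab.
An augmented sixth (10 semitones) below Ab lands on the letter C, giving Cbb.

Cbb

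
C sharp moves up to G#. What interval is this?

Counting letters C–D–E–F–G gives a fifth.
C#→G# = 7 semitones, exactly the perfect fifth.

perfect fifth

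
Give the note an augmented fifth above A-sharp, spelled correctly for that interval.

E##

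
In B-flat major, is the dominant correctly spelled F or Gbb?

Each scale degree takes a distinct letter name. Degree 5 of a scale on B must use the letter F.
F and Gbb are enharmonically the same pitch, but only F uses the letter F, so it is the correct spelling here.

F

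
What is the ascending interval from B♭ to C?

Counting letters B–C gives a second.
Bb→C = 2 semitones, exactly the major second.

major second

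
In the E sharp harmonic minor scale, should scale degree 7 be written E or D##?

D##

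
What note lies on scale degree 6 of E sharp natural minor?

C#

Degree 6 takes the letter 5 steps above E, which is C.
In natural minor, degree 6 sits 8 semitones above the tonic. E# + 8 semitones is pitch class 1, spelled on C as C#.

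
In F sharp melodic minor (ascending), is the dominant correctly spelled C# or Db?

Each scale degree takes a distinct letter name. Degree 5 of a scale on F must use the letter C.
C# and Db are enharmonically the same pitch, but only C# uses the letter C, so it is the correct spelling here.

C#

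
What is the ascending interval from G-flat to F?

major seventh

Counting letters G–A–B–C–D–E–F gives a seventh.
Gb→F = 11 semitones, exactly the major seventh.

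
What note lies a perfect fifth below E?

A fifth below E lands on the letter A.
A perfect fifth spans 7 semitones, so E moves to pitch class 9. On the letter A that is A.

A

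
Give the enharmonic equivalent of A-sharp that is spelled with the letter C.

A# is pitch class 10. The letter C alone is pitch class 0.
To reach pitch class 10 from C requires an offset of -2 semitones, i.e. double flat: Cbb.

Cbb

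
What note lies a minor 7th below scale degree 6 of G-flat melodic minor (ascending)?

F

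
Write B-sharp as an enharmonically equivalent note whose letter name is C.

Plain C sits at the same pitch as B#, so on the letter C the same pitch needs a natural: C.

C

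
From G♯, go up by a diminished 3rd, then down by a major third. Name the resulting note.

A diminished third up from G# is Bb (letter B, 2 semitones up).
A major third down from Bb is Gb (letter G, 4 semitones down).

Gb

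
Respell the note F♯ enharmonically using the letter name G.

Plain G sits 1 semitone above F#, so on the letter G the same pitch needs a flat: Gb.

Gb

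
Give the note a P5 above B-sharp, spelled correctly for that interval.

F##

A fifth above B lands on the letter F.
A perfect fifth spans 7 semitones, so B# moves to pitch class 7. On the letter F that is F##.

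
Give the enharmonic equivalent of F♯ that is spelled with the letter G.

Gb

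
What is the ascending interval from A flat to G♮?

The letter names run A→G, a span of 6 letter steps, so the interval is some kind of seventh.
Ab to G is 11 semitones. A major seventh is 11, so 11 makes it major.

major seventh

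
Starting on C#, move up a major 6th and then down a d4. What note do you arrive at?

A major sixth up from C# is A# (letter A, 9 semitones up).
A diminished fourth down from A# is E## (letter E, 4 semitones down).

E##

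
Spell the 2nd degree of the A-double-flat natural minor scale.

The Abb natural minor scale runs Abb Bbb Cbb Dbb Ebb Fbb Gbb.
Degree 2 is Bbb.

Bbb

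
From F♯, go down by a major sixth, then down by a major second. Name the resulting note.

G

A major sixth down from F# is A (letter A, 9 semitones down).
A major second down from A is G (letter G, 2 semitones down).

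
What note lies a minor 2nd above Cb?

C up a major second is D, so the target letter is D.
From Cb, a minor second is 1 semitone up: Dbb.

Dbb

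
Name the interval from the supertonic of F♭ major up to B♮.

augmented third

The supertonic of Fb major is Gb.
Gb up to B: letters G→B make it a third; 5 semitones makes it augmented.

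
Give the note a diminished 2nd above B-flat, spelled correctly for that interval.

Cbb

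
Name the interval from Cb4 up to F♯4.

doubly augmented fourth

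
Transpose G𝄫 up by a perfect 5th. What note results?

G up a perfect fifth is D, so the target letter is D.
From Gbb, a perfect fifth is 7 semitones up: Dbb.

Dbb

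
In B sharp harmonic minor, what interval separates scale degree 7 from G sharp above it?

diminished seventh

Scale degree 7 of B# harmonic minor is A##.
A## up to G#: letters A→G make it a seventh; 9 semitones makes it diminished.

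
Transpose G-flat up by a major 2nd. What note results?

G up a major second is A, so the target letter is A.
From Gb, a major second is 2 semitones up: Ab.

Ab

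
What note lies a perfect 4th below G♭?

Db

G down a perfect fourth is D, so the target letter is D.
From Gb, a perfect fourth is 5 semitones down: Db.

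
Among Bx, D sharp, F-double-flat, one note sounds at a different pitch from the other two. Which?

B##

In 12-tone equal temperament, enharmonic equivalents share a pitch class. B## is pitch class 1; D# is pitch class 3; Fbb is pitch class 3.
D# and Fbb share pitch class 3, while B## is pitch class 1.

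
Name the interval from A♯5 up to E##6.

augmented fifth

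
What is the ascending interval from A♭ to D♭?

perfect fourth

Counting letters A–B–C–D gives a fourth.
Ab→Db = 5 semitones, exactly the perfect fourth.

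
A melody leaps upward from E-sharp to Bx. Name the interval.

Counting letters E–F–G–A–B gives a fifth.
E#→B## = 8 semitones, 1 wider than the perfect fifth (7), so augmented.

augmented fifth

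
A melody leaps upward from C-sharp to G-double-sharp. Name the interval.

augmented fifth

The letter names run C→G, a span of 4 letter steps, so the interval is some kind of fifth.
C# to G## is 8 semitones. A perfect fifth is 7, so 8 makes it augmented.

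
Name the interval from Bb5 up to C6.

The letter names run B→C, a span of 1 letter step, so the interval is some kind of second.
Bb to C is 2 semitones. A major second is 2, so 2 makes it major.

major second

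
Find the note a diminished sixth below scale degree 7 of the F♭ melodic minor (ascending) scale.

Scale degree 7 of Fb melodic minor (ascending) is Eb.
A diminished sixth (7 semitones) below Eb lands on the letter G, giving G#.

G#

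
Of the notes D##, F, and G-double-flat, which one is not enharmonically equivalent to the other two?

D##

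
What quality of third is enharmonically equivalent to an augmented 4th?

doubly augmented

An augmented fourth spans 6 semitones.
A third spanning 6 semitones is doubly augmented (the major third is 4).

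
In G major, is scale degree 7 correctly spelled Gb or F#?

F#

Each scale degree takes a distinct letter name. Degree 7 of a scale on G must use the letter F.
F# and Gb are enharmonically the same pitch, but only F# uses the letter F, so it is the correct spelling here.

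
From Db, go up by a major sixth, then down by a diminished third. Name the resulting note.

A major sixth up from Db is Bb (letter B, 9 semitones up).
A diminished third down from Bb is G# (letter G, 2 semitones down).

G#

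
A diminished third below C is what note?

A#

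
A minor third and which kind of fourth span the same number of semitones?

doubly diminished

A minor third spans 3 semitones.
A fourth spanning 3 semitones is doubly diminished (the perfect fourth is 5).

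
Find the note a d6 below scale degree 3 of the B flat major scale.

F##

Scale degree 3 of Bb major is D.
A diminished sixth (7 semitones) below D lands on the letter F, giving F##.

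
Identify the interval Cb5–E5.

Counting letters C–D–E gives a third.
Cb→E = 5 semitones, 1 wider than the major third (4), so augmented.

augmented third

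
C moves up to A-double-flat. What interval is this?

diminished sixth

Counting letters C–D–E–F–G–A gives a sixth.
C→Abb = 7 semitones, 2 narrower than the major sixth (9), so diminished.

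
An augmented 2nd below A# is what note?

G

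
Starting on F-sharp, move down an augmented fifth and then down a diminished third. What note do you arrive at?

An augmented fifth down from F# is Bb (letter B, 8 semitones down).
A diminished third down from Bb is G# (letter G, 2 semitones down).

G#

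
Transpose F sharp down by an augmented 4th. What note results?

A fourth below F lands on the letter C.
An augmented fourth spans 6 semitones, so F# moves to pitch class 0. On the letter C that is C.

C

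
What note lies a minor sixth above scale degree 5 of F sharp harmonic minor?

Scale degree 5 of F# harmonic minor is C#.
A minor sixth (8 semitones) above C# lands on the letter A, giving A.

A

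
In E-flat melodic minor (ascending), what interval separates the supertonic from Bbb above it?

The supertonic of Eb melodic minor (ascending) is F.
F up to Bbb: letters F→B make it a fourth; 4 semitones makes it diminished.

diminished fourth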